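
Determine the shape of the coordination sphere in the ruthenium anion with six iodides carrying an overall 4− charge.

Each iodide is −1; balancing the −4 overall charge requires Ru(II).
Group 8 minus oxidation state 2 gives a d⁶ configuration.
With 6 monodentate ligands the coordination number is 6.
Six donors around a single metal centre give an octahedral coordination sphere.

octahedral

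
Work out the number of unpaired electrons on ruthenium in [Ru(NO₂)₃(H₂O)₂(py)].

Each nitro (N-bound nitrite) is −1; water is neutral; pyridine is neutral; balancing the 0 overall charge requires Ru(III).
Ruthenium is a group-8 element; Ru(III) is therefore d⁵.
The spin state decides the count: a 4d ion has a large Δₒ and is invariably low-spin.
An octahedral low-spin d⁵ ion is t₂g⁵e_g⁰, giving 1 unpaired electron.

1 unpaired electron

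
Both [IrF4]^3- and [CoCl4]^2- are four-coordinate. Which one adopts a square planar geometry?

[IrF4]^3-

For [IrF4]^3-: Summing ligand charges against the −3 overall charge gives an oxidation state of +1 for iridium. Iridium is a group-9 element; Ir(I) is therefore d⁸. A 5d d⁸ ion has a large crystal-field splitting; square planar leaves the high-energy d_{x²−y²} orbital empty and maximises CFSE. → square planar.
For [CoCl4]^2-: Each chloride is −1; balancing the −2 overall charge requires Co(II). Cobalt is a group-9 element; Co(II) is therefore d⁷. For a high-spin 3d d⁷ ion with weak-field ligands the small Δₜ gives little square-planar CFSE advantage, so four ligands adopt the sterically favoured tetrahedral geometry. → tetrahedral.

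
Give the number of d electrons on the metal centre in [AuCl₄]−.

d8

Each chloride is −1; balancing the −1 overall charge requires Au(III).
Gold is a group-11 element; Au(III) is therefore d⁸.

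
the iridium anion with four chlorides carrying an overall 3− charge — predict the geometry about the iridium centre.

Ligand charges: each chloride is −1. With an overall charge of −3 the iridium centre must be in the +1 oxidation state.
Group 9 minus oxidation state 1 gives a d⁸ configuration.
With 4 monodentate ligands the coordination number is 4.
A 5d d⁸ ion has a large crystal-field splitting; square planar leaves the high-energy d_{x²−y²} orbital empty and maximises CFSE.

square planar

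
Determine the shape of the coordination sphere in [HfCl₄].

tetrahedral

Summing ligand charges against the 0 overall charge gives an oxidation state of +4 for hafnium.
Hafnium is a group-4 element; Hf(IV) is therefore d⁰.
Coordination number: 4.
A d⁰ ion has no crystal-field stabilisation preference between square planar and tetrahedral, so four ligands adopt the sterically favoured tetrahedral geometry.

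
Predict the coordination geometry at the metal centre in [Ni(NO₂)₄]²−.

Summing ligand charges against the −2 overall charge gives an oxidation state of +2 for nickel.
Group 10 minus oxidation state 2 gives a d⁸ configuration.
With 4 monodentate ligands the coordination number is 4.
Nitro (N-bound nitrite) is a strong-field ligand (high in the spectrochemical series).
A 3d d⁸ ion with strong-field ligands gains enough CFSE to favour square planar over tetrahedral.

square planar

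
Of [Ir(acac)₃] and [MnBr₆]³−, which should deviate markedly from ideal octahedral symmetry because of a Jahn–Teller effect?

[MnBr₆]³−

[Ir(acac)₃]: Each acetylacetonate is −1; balancing the 0 overall charge requires Ir(III). Iridium is a group-9 element; Ir(III) is therefore d⁶. A 5d ion has a large Δₒ and is invariably low-spin. The d⁶ configuration leaves the e_g set evenly filled (or empty) — no strong Jahn–Teller driving force.
[MnBr₆]³−: Summing ligand charges against the −3 overall charge gives an oxidation state of +3 for manganese. Mn sits in group 7, so the d-electron count is 7 − 3 = 4. Bromide is a weak-field ligand for a first-row metal, so the complex is high-spin. The t₂g³e_g¹ (high-spin) configuration has an unevenly filled e_g set; the Jahn–Teller theorem predicts a tetragonal distortion (typically axial elongation) to lift the degeneracy.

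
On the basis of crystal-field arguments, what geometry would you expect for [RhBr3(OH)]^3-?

Ligand charges: each bromide is −1; each hydroxide is −1. With an overall charge of −3 the rhodium centre must be in the +1 oxidation state.
Rh sits in group 9, so the d-electron count is 9 − 1 = 8.
With 4 monodentate ligands the coordination number is 4.
A 4d d⁸ ion has a large crystal-field splitting; square planar leaves the high-energy d_{x²−y²} orbital empty and maximises CFSE.

square planar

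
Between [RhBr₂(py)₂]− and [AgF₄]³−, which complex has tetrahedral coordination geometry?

[AgF₄]³−

For [RhBr₂(py)₂]−: Summing ligand charges against the −1 overall charge gives an oxidation state of +1 for rhodium. Rh sits in group 9, so the d-electron count is 9 − 1 = 8. A 4d d⁸ ion has a large crystal-field splitting; square planar leaves the high-energy d_{x²−y²} orbital empty and maximises CFSE. → square planar.
For [AgF₄]³−: Ligand charges: each fluoride is −1. With an overall charge of −3 the silver centre must be in the +1 oxidation state. Ag sits in group 11, so the d-electron count is 11 − 1 = 10. A d¹⁰ ion has no crystal-field stabilisation preference between square planar and tetrahedral, so four ligands adopt the sterically favoured tetrahedral geometry. → tetrahedral.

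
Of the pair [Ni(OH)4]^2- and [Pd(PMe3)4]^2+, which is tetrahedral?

For [Ni(OH)4]^2-: Ligand charges: each hydroxide is −1. With an overall charge of −2 the nickel centre must be in the +2 oxidation state. Ni sits in group 10, so the d-electron count is 10 − 2 = 8. Hydroxide is a weak-field ligand. With weak-field ligands the CFSE gain from square planar is small, so a 3d d⁸ ion takes the sterically preferred tetrahedral geometry. → tetrahedral.
For [Pd(PMe3)4]^2+: Summing ligand charges against the +2 overall charge gives an oxidation state of +2 for palladium. Pd sits in group 10, so the d-electron count is 10 − 2 = 8. A 4d d⁸ ion has a large crystal-field splitting; square planar leaves the high-energy d_{x²−y²} orbital empty and maximises CFSE. → square planar.

[Ni(OH)4]^2-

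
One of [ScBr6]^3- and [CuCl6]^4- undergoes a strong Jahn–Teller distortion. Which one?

[ScBr6]^3-: Summing ligand charges against the −3 overall charge gives an oxidation state of +3 for scandium. Sc sits in group 3, so the d-electron count is 3 − 3 = 0. The d⁰ configuration leaves the e_g set evenly filled (or empty) — no strong Jahn–Teller driving force.
[CuCl6]^4-: Summing ligand charges against the −4 overall charge gives an oxidation state of +2 for copper. Group 11 minus oxidation state 2 gives a d⁹ configuration. The t₂g⁶e_g³ configuration has an unevenly filled e_g set; the Jahn–Teller theorem predicts a tetragonal distortion (typically axial elongation) to lift the degeneracy.

[CuCl6]^4-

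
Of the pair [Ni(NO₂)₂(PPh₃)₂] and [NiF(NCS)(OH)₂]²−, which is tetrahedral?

[NiF(NCS)(OH)₂]²−

For [Ni(NO₂)₂(PPh₃)₂]: Each nitro (N-bound nitrite) is −1; triphenylphosphine is neutral; balancing the 0 overall charge requires Ni(II). Nickel is a group-10 element; Ni(II) is therefore d⁸. Nitro (N-bound nitrite) and triphenylphosphine are strong-field ligands (high in the spectrochemical series). A 3d d⁸ ion with strong-field ligands gains enough CFSE to favour square planar over tetrahedral. → square planar.
For [NiF(NCS)(OH)₂]²−: Summing ligand charges against the −2 overall charge gives an oxidation state of +2 for nickel. Ni sits in group 10, so the d-electron count is 10 − 2 = 8. Fluoride, hydroxide, and isothiocyanate are weak-field ligands. With weak-field ligands the CFSE gain from square planar is small, so a 3d d⁸ ion takes the sterically preferred tetrahedral geometry. → tetrahedral.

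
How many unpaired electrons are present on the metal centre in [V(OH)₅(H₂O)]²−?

2

Ligand charges: each hydroxide is −1; water is neutral. With an overall charge of −2 the vanadium centre must be in the +3 oxidation state.
Group 5 minus oxidation state 3 gives a d² configuration.
In an octahedral field the d² configuration is t₂g²e_g⁰ (only one arrangement possible), giving 2 unpaired electrons.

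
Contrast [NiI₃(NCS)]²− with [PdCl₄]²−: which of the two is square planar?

[PdCl₄]²−

For [NiI₃(NCS)]²−: Each iodide is −1; each isothiocyanate is −1; balancing the −2 overall charge requires Ni(II). Nickel is a group-10 element; Ni(II) is therefore d⁸. Iodide and isothiocyanate are weak-field ligands. With weak-field ligands the CFSE gain from square planar is small, so a 3d d⁸ ion takes the sterically preferred tetrahedral geometry. → tetrahedral.
For [PdCl₄]²−: Each chloride is −1; balancing the −2 overall charge requires Pd(II). Palladium is a group-10 element; Pd(II) is therefore d⁸. A 4d d⁸ ion has a large crystal-field splitting; square planar leaves the high-energy d_{x²−y²} orbital empty and maximises CFSE. → square planar.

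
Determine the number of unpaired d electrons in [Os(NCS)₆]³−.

Each isothiocyanate is −1; balancing the −3 overall charge requires Os(III).
Group 8 minus oxidation state 3 gives a d⁵ configuration.
The spin state decides the count: a 5d ion has a large Δₒ and is invariably low-spin.
An octahedral low-spin d⁵ ion is t₂g⁵e_g⁰, giving 1 unpaired electron.

1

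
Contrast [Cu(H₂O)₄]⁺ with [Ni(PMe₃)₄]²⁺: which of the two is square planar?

[Ni(PMe₃)₄]²⁺

For [Cu(H₂O)₄]⁺: Water is neutral; balancing the +1 overall charge requires Cu(I). Group 11 minus oxidation state 1 gives a d¹⁰ configuration. A d¹⁰ ion has no crystal-field stabilisation preference between square planar and tetrahedral, so four ligands adopt the sterically favoured tetrahedral geometry. → tetrahedral.
For [Ni(PMe₃)₄]²⁺: Summing ligand charges against the +2 overall charge gives an oxidation state of +2 for nickel. Ni sits in group 10, so the d-electron count is 10 − 2 = 8. Trimethylphosphine is a strong-field ligand (high in the spectrochemical series). A 3d d⁸ ion with strong-field ligands gains enough CFSE to favour square planar over tetrahedral. → square planar.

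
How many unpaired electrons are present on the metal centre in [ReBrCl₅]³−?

Each bromide is −1; each chloride is −1; balancing the −3 overall charge requires Re(III).
Group 7 minus oxidation state 3 gives a d⁴ configuration.
The spin state decides the count: a 5d ion has a large Δₒ and is invariably low-spin.
An octahedral low-spin d⁴ ion is t₂g⁴e_g⁰, giving 2 unpaired electrons.

2 unpaired electrons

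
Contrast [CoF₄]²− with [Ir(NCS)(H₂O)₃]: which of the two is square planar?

For [CoF₄]²−: Ligand charges: each fluoride is −1. With an overall charge of −2 the cobalt centre must be in the +2 oxidation state. Group 9 minus oxidation state 2 gives a d⁷ configuration. For a high-spin 3d d⁷ ion with weak-field ligands the small Δₜ gives little square-planar CFSE advantage, so four ligands adopt the sterically favoured tetrahedral geometry. → tetrahedral.
For [Ir(NCS)(H₂O)₃]: Summing ligand charges against the 0 overall charge gives an oxidation state of +1 for iridium. Ir sits in group 9, so the d-electron count is 9 − 1 = 8. A 5d d⁸ ion has a large crystal-field splitting; square planar leaves the high-energy d_{x²−y²} orbital empty and maximises CFSE. → square planar.

[Ir(NCS)(H₂O)₃]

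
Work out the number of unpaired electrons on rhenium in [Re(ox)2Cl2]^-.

2 unpaired electrons

Each oxalate is −2; each chloride is −1; balancing the −1 overall charge requires Re(V).
Re sits in group 7, so the d-electron count is 7 − 5 = 2.
Counting donor atoms: 2×oxalate (bidentate) → 4 donors; 2×chloride (monodentate) → 2 donors. Coordination number = 6.
In an octahedral field the d² configuration is t₂g²e_g⁰ (only one arrangement possible), giving 2 unpaired electrons.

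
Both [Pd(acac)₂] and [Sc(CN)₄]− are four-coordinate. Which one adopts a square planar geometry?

For [Pd(acac)₂]: Each acetylacetonate is −1; balancing the 0 overall charge requires Pd(II). Pd sits in group 10, so the d-electron count is 10 − 2 = 8. A 4d d⁸ ion has a large crystal-field splitting; square planar leaves the high-energy d_{x²−y²} orbital empty and maximises CFSE. → square planar.
For [Sc(CN)₄]−: Ligand charges: each cyanide is −1. With an overall charge of −1 the scandium centre must be in the +3 oxidation state. Group 3 minus oxidation state 3 gives a d⁰ configuration. A d⁰ ion has no crystal-field stabilisation preference between square planar and tetrahedral, so four ligands adopt the sterically favoured tetrahedral geometry. → tetrahedral.

[Pd(acac)₂]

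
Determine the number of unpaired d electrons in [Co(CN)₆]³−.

0

Summing ligand charges against the −3 overall charge gives an oxidation state of +3 for cobalt.
Group 9 minus oxidation state 3 gives a d⁶ configuration.
The spin state decides the count: Co(III) has an exceptionally large octahedral splitting and is low-spin with essentially every ligand except fluoride.
An octahedral low-spin d⁶ ion is t₂g⁶e_g⁰, giving 0 unpaired electrons.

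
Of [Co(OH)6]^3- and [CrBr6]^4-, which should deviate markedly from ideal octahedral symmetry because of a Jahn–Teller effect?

[Co(OH)6]^3-: Ligand charges: each hydroxide is −1. With an overall charge of −3 the cobalt centre must be in the +3 oxidation state. Cobalt is a group-9 element; Co(III) is therefore d⁶. Co(III) has an exceptionally large octahedral splitting and is low-spin with essentially every ligand except fluoride. The d⁶ configuration leaves the e_g set evenly filled (or empty) — no strong Jahn–Teller driving force.
[CrBr6]^4-: Each bromide is −1; balancing the −4 overall charge requires Cr(II). Group 6 minus oxidation state 2 gives a d⁴ configuration. Bromide is a weak-field ligand for a first-row metal, so the complex is high-spin. The t₂g³e_g¹ (high-spin) configuration has an unevenly filled e_g set; the Jahn–Teller theorem predicts a tetragonal distortion (typically axial elongation) to lift the degeneracy.

[CrBr6]^4-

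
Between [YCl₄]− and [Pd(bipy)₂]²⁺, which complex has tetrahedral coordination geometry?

For [YCl₄]−: Each chloride is −1; balancing the −1 overall charge requires Y(III). Yttrium is a group-3 element; Y(III) is therefore d⁰. A d⁰ ion has no crystal-field stabilisation preference between square planar and tetrahedral, so four ligands adopt the sterically favoured tetrahedral geometry. → tetrahedral.
For [Pd(bipy)₂]²⁺: 2,2′-bipyridine is neutral; balancing the +2 overall charge requires Pd(II). Group 10 minus oxidation state 2 gives a d⁸ configuration. A 4d d⁸ ion has a large crystal-field splitting; square planar leaves the high-energy d_{x²−y²} orbital empty and maximises CFSE. → square planar.

[YCl₄]−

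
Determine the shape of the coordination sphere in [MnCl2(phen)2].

Summing ligand charges against the 0 overall charge gives an oxidation state of +2 for manganese.
Group 7 minus oxidation state 2 gives a d⁵ configuration.
Counting donor atoms: 2×chloride (monodentate) → 2 donors; 2×1,10-phenanthroline (bidentate) → 4 donors. Coordination number = 6.
Six donors around a single metal centre give an octahedral coordination sphere.

octahedral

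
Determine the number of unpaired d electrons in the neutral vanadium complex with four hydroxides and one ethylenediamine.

1

Each hydroxide is −1; ethylenediamine is neutral; balancing the 0 overall charge requires V(IV).
Group 5 minus oxidation state 4 gives a d¹ configuration.
Counting donor atoms: 4×hydroxide (monodentate) → 4 donors; 1×ethylenediamine (bidentate) → 2 donors. Coordination number = 6.
In an octahedral field the d¹ configuration is t₂g¹e_g⁰ (only one arrangement possible), giving 1 unpaired electron.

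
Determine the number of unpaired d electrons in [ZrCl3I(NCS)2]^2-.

0 unpaired electrons

Summing ligand charges against the −2 overall charge gives an oxidation state of +4 for zirconium.
Group 4 minus oxidation state 4 gives a d⁰ configuration.
In an octahedral field the d⁰ configuration is t₂g⁰e_g⁰, giving 0 unpaired electrons.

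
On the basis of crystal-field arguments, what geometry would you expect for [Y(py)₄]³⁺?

Summing ligand charges against the +3 overall charge gives an oxidation state of +3 for yttrium.
Yttrium is a group-3 element; Y(III) is therefore d⁰.
With 4 monodentate ligands the coordination number is 4.
A d⁰ ion has no crystal-field stabilisation preference between square planar and tetrahedral, so four ligands adopt the sterically favoured tetrahedral geometry.

tetrahedral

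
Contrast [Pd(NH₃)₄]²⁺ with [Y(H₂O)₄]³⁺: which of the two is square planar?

For [Pd(NH₃)₄]²⁺: Ammonia is neutral; balancing the +2 overall charge requires Pd(II). Group 10 minus oxidation state 2 gives a d⁸ configuration. A 4d d⁸ ion has a large crystal-field splitting; square planar leaves the high-energy d_{x²−y²} orbital empty and maximises CFSE. → square planar.
For [Y(H₂O)₄]³⁺: Summing ligand charges against the +3 overall charge gives an oxidation state of +3 for yttrium. Y sits in group 3, so the d-electron count is 3 − 3 = 0. A d⁰ ion has no crystal-field stabilisation preference between square planar and tetrahedral, so four ligands adopt the sterically favoured tetrahedral geometry. → tetrahedral.

[Pd(NH₃)₄]²⁺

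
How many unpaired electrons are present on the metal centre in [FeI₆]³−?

5

Summing ligand charges against the −3 overall charge gives an oxidation state of +3 for iron.
Iron is a group-8 element; Fe(III) is therefore d⁵.
The spin state decides the count: Iodide is a weak-field ligand for a first-row metal, so the complex is high-spin.
An octahedral high-spin d⁵ ion is t₂g³e_g², giving 5 unpaired electrons.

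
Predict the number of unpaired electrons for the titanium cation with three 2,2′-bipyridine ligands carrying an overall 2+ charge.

2 unpaired electrons

Ligand charges: 2,2′-bipyridine is neutral. With an overall charge of +2 the titanium centre must be in the +2 oxidation state.
Group 4 minus oxidation state 2 gives a d² configuration.
Counting donor atoms: 3×2,2′-bipyridine (bidentate) → 6 donors. Coordination number = 6.
In an octahedral field the d² configuration is t₂g²e_g⁰ (only one arrangement possible), giving 2 unpaired electrons.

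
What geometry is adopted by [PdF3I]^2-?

Each fluoride is −1; each iodide is −1; balancing the −2 overall charge requires Pd(II).
Palladium is a group-10 element; Pd(II) is therefore d⁸.
With 4 monodentate ligands the coordination number is 4.
A 4d d⁸ ion has a large crystal-field splitting; square planar leaves the high-energy d_{x²−y²} orbital empty and maximises CFSE.

square planar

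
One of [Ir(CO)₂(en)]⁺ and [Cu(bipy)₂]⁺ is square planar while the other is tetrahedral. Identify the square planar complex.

[Ir(CO)₂(en)]⁺

For [Ir(CO)₂(en)]⁺: Ligand charges: carbonyl is neutral; ethylenediamine is neutral. With an overall charge of +1 the iridium centre must be in the +1 oxidation state. Ir sits in group 9, so the d-electron count is 9 − 1 = 8. A 5d d⁸ ion has a large crystal-field splitting; square planar leaves the high-energy d_{x²−y²} orbital empty and maximises CFSE. → square planar.
For [Cu(bipy)₂]⁺: 2,2′-bipyridine is neutral; balancing the +1 overall charge requires Cu(I). Copper is a group-11 element; Cu(I) is therefore d¹⁰. A d¹⁰ ion has no crystal-field stabilisation preference between square planar and tetrahedral, so four ligands adopt the sterically favoured tetrahedral geometry. → tetrahedral.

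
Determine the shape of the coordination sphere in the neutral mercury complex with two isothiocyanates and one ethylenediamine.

tetrahedral

Ligand charges: each isothiocyanate is −1; ethylenediamine is neutral. With an overall charge of 0 the mercury centre must be in the +2 oxidation state.
Hg sits in group 12, so the d-electron count is 12 − 2 = 10.
Counting donor atoms: 2×isothiocyanate (monodentate) → 2 donors; 1×ethylenediamine (bidentate) → 2 donors. Coordination number = 4.
A d¹⁰ ion has no crystal-field stabilisation preference between square planar and tetrahedral, so four ligands adopt the sterically favoured tetrahedral geometry.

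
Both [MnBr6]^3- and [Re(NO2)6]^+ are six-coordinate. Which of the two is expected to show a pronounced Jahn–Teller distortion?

[MnBr6]^3-

[MnBr6]^3-: Ligand charges: each bromide is −1. With an overall charge of −3 the manganese centre must be in the +3 oxidation state. Manganese is a group-7 element; Mn(III) is therefore d⁴. Bromide is a weak-field ligand for a first-row metal, so the complex is high-spin. The t₂g³e_g¹ (high-spin) configuration has an unevenly filled e_g set; the Jahn–Teller theorem predicts a tetragonal distortion (typically axial elongation) to lift the degeneracy.
[Re(NO2)6]^+: Summing ligand charges against the +1 overall charge gives an oxidation state of +7 for rhenium. Re sits in group 7, so the d-electron count is 7 − 7 = 0. The d⁰ configuration leaves the e_g set evenly filled (or empty) — no strong Jahn–Teller driving force.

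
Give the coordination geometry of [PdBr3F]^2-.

Each bromide is −1; each fluoride is −1; balancing the −2 overall charge requires Pd(II).
Group 10 minus oxidation state 2 gives a d⁸ configuration.
Coordination number: 4.
A 4d d⁸ ion has a large crystal-field splitting; square planar leaves the high-energy d_{x²−y²} orbital empty and maximises CFSE.

square planar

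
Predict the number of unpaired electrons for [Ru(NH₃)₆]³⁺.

Ammonia is neutral; balancing the +3 overall charge requires Ru(III).
Ru sits in group 8, so the d-electron count is 8 − 3 = 5.
The spin state decides the count: a 4d ion has a large Δₒ and is invariably low-spin.
An octahedral low-spin d⁵ ion is t₂g⁵e_g⁰, giving 1 unpaired electron.

1 unpaired electron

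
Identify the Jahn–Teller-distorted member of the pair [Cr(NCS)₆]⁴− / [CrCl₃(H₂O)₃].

[Cr(NCS)₆]⁴−: Ligand charges: each isothiocyanate is −1. With an overall charge of −4 the chromium centre must be in the +2 oxidation state. Chromium is a group-6 element; Cr(II) is therefore d⁴. Isothiocyanate is a weak-field ligand for a first-row metal, so the complex is high-spin. The t₂g³e_g¹ (high-spin) configuration has an unevenly filled e_g set; the Jahn–Teller theorem predicts a tetragonal distortion (typically axial elongation) to lift the degeneracy.
[CrCl₃(H₂O)₃]: Ligand charges: each chloride is −1; water is neutral. With an overall charge of 0 the chromium centre must be in the +3 oxidation state. Cr sits in group 6, so the d-electron count is 6 − 3 = 3. The d³ configuration leaves the e_g set evenly filled (or empty) — no strong Jahn–Teller driving force.

[Cr(NCS)₆]⁴−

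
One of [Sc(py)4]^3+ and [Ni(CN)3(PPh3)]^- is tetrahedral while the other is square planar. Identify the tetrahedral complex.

[Sc(py)4]^3+

For [Sc(py)4]^3+: Ligand charges: pyridine is neutral. With an overall charge of +3 the scandium centre must be in the +3 oxidation state. Group 3 minus oxidation state 3 gives a d⁰ configuration. A d⁰ ion has no crystal-field stabilisation preference between square planar and tetrahedral, so four ligands adopt the sterically favoured tetrahedral geometry. → tetrahedral.
For [Ni(CN)3(PPh3)]^-: Summing ligand charges against the −1 overall charge gives an oxidation state of +2 for nickel. Nickel is a group-10 element; Ni(II) is therefore d⁸. Cyanide and triphenylphosphine are strong-field ligands (high in the spectrochemical series). A 3d d⁸ ion with strong-field ligands gains enough CFSE to favour square planar over tetrahedral. → square planar.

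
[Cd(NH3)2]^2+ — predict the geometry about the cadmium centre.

Summing ligand charges against the +2 overall charge gives an oxidation state of +2 for cadmium.
Cadmium is a group-12 element; Cd(II) is therefore d¹⁰.
With 2 monodentate ligands the coordination number is 2.
A d¹⁰ ion with only two ligands adopts a linear arrangement (sp hybridisation; no CFSE preference).

linear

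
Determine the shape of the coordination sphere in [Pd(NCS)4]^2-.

Summing ligand charges against the −2 overall charge gives an oxidation state of +2 for palladium.
Pd sits in group 10, so the d-electron count is 10 − 2 = 8.
Coordination number: 4.
A 4d d⁸ ion has a large crystal-field splitting; square planar leaves the high-energy d_{x²−y²} orbital empty and maximises CFSE.

square planar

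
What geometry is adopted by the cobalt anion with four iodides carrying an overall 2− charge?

tetrahedral

Each iodide is −1; balancing the −2 overall charge requires Co(II).
Co sits in group 9, so the d-electron count is 9 − 2 = 7.
With 4 monodentate ligands the coordination number is 4.
Iodide is a weak-field ligand.
For a high-spin 3d d⁷ ion with weak-field ligands the small Δₜ gives little square-planar CFSE advantage, so four ligands adopt the sterically favoured tetrahedral geometry.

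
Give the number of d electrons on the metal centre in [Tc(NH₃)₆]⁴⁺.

Summing ligand charges against the +4 overall charge gives an oxidation state of +4 for technetium.
Technetium is a group-7 element; Tc(IV) is therefore d³.

d³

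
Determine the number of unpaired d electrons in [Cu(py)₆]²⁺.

Summing ligand charges against the +2 overall charge gives an oxidation state of +2 for copper.
Cu sits in group 11, so the d-electron count is 11 − 2 = 9.
In an octahedral field the d⁹ configuration is t₂g⁶e_g³ (only one arrangement possible), giving 1 unpaired electron.

1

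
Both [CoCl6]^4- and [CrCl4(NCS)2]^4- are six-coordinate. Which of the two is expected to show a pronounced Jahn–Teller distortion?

[CoCl6]^4-: Ligand charges: each chloride is −1. With an overall charge of −4 the cobalt centre must be in the +2 oxidation state. Co sits in group 9, so the d-electron count is 9 − 2 = 7. Chloride is a weak-field ligand for a first-row metal, so the complex is high-spin. The d⁷ configuration leaves the e_g set evenly filled (or empty) — no strong Jahn–Teller driving force.
[CrCl4(NCS)2]^4-: Ligand charges: each chloride is −1; each isothiocyanate is −1. With an overall charge of −4 the chromium centre must be in the +2 oxidation state. Group 6 minus oxidation state 2 gives a d⁴ configuration. Chloride and isothiocyanate are weak-field ligands for a first-row metal, so the complex is high-spin. The t₂g³e_g¹ (high-spin) configuration has an unevenly filled e_g set; the Jahn–Teller theorem predicts a tetragonal distortion (typically axial elongation) to lift the degeneracy.

[CrCl4(NCS)2]^4-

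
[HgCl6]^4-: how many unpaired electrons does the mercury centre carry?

0 unpaired electrons

Each chloride is −1; balancing the −4 overall charge requires Hg(II).
Mercury is a group-12 element; Hg(II) is therefore d¹⁰.
In an octahedral field the d¹⁰ configuration is t₂g⁶e_g⁴, giving 0 unpaired electrons.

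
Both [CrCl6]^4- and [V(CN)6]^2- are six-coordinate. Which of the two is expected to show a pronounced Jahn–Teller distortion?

[CrCl6]^4-: Ligand charges: each chloride is −1. With an overall charge of −4 the chromium centre must be in the +2 oxidation state. Group 6 minus oxidation state 2 gives a d⁴ configuration. Chloride is a weak-field ligand for a first-row metal, so the complex is high-spin. The t₂g³e_g¹ (high-spin) configuration has an unevenly filled e_g set; the Jahn–Teller theorem predicts a tetragonal distortion (typically axial elongation) to lift the degeneracy.
[V(CN)6]^2-: Ligand charges: each cyanide is −1. With an overall charge of −2 the vanadium centre must be in the +4 oxidation state. Vanadium is a group-5 element; V(IV) is therefore d¹. The d¹ configuration leaves the e_g set evenly filled (or empty) — no strong Jahn–Teller driving force.

[CrCl6]^4-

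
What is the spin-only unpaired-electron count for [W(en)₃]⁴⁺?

Summing ligand charges against the +4 overall charge gives an oxidation state of +4 for tungsten.
W sits in group 6, so the d-electron count is 6 − 4 = 2.
Counting donor atoms: 3×ethylenediamine (bidentate) → 6 donors. Coordination number = 6.
In an octahedral field the d² configuration is t₂g²e_g⁰ (only one arrangement possible), giving 2 unpaired electrons.

2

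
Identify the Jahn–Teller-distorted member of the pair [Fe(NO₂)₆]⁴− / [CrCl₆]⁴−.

[CrCl₆]⁴−

[Fe(NO₂)₆]⁴−: Ligand charges: each nitro (N-bound nitrite) is −1. With an overall charge of −4 the iron centre must be in the +2 oxidation state. Fe sits in group 8, so the d-electron count is 8 − 2 = 6. Nitro (N-bound nitrite) is a strong-field ligand (high in the spectrochemical series) for a first-row metal, so the complex is low-spin. The d⁶ configuration leaves the e_g set evenly filled (or empty) — no strong Jahn–Teller driving force.
[CrCl₆]⁴−: Each chloride is −1; balancing the −4 overall charge requires Cr(II). Cr sits in group 6, so the d-electron count is 6 − 2 = 4. Chloride is a weak-field ligand for a first-row metal, so the complex is high-spin. The t₂g³e_g¹ (high-spin) configuration has an unevenly filled e_g set; the Jahn–Teller theorem predicts a tetragonal distortion (typically axial elongation) to lift the degeneracy.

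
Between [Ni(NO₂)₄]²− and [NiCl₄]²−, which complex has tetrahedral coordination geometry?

For [Ni(NO₂)₄]²−: Each nitro (N-bound nitrite) is −1; balancing the −2 overall charge requires Ni(II). Nickel is a group-10 element; Ni(II) is therefore d⁸. Nitro (N-bound nitrite) is a strong-field ligand (high in the spectrochemical series). A 3d d⁸ ion with strong-field ligands gains enough CFSE to favour square planar over tetrahedral. → square planar.
For [NiCl₄]²−: Ligand charges: each chloride is −1. With an overall charge of −2 the nickel centre must be in the +2 oxidation state. Nickel is a group-10 element; Ni(II) is therefore d⁸. Chloride is a weak-field ligand. With weak-field ligands the CFSE gain from square planar is small, so a 3d d⁸ ion takes the sterically preferred tetrahedral geometry. → tetrahedral.

[NiCl₄]²−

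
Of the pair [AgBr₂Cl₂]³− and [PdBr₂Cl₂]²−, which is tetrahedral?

For [AgBr₂Cl₂]³−: Summing ligand charges against the −3 overall charge gives an oxidation state of +1 for silver. Silver is a group-11 element; Ag(I) is therefore d¹⁰. A d¹⁰ ion has no crystal-field stabilisation preference between square planar and tetrahedral, so four ligands adopt the sterically favoured tetrahedral geometry. → tetrahedral.
For [PdBr₂Cl₂]²−: Ligand charges: each bromide is −1; each chloride is −1. With an overall charge of −2 the palladium centre must be in the +2 oxidation state. Group 10 minus oxidation state 2 gives a d⁸ configuration. A 4d d⁸ ion has a large crystal-field splitting; square planar leaves the high-energy d_{x²−y²} orbital empty and maximises CFSE. → square planar.

[AgBr₂Cl₂]³−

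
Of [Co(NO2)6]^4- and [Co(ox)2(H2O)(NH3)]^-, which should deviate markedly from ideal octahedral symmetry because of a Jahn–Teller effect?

[Co(NO2)6]^4-: Each nitro (N-bound nitrite) is −1; balancing the −4 overall charge requires Co(II). Cobalt is a group-9 element; Co(II) is therefore d⁷. Nitro (N-bound nitrite) is a strong-field ligand (high in the spectrochemical series) for a first-row metal, so the complex is low-spin. The t₂g⁶e_g¹ (low-spin) configuration has an unevenly filled e_g set; the Jahn–Teller theorem predicts a tetragonal distortion (typically axial elongation) to lift the degeneracy.
[Co(ox)2(H2O)(NH3)]^-: Each oxalate is −2; water is neutral; ammonia is neutral; balancing the −1 overall charge requires Co(III). Cobalt is a group-9 element; Co(III) is therefore d⁶. Co(III) has an exceptionally large octahedral splitting and is low-spin with essentially every ligand except fluoride. The d⁶ configuration leaves the e_g set evenly filled (or empty) — no strong Jahn–Teller driving force.

[Co(NO2)6]^4-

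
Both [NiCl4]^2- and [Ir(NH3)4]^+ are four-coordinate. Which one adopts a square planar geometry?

[Ir(NH3)4]^+

For [NiCl4]^2-: Ligand charges: each chloride is −1. With an overall charge of −2 the nickel centre must be in the +2 oxidation state. Nickel is a group-10 element; Ni(II) is therefore d⁸. Chloride is a weak-field ligand. With weak-field ligands the CFSE gain from square planar is small, so a 3d d⁸ ion takes the sterically preferred tetrahedral geometry. → tetrahedral.
For [Ir(NH3)4]^+: Summing ligand charges against the +1 overall charge gives an oxidation state of +1 for iridium. Ir sits in group 9, so the d-electron count is 9 − 1 = 8. A 5d d⁸ ion has a large crystal-field splitting; square planar leaves the high-energy d_{x²−y²} orbital empty and maximises CFSE. → square planar.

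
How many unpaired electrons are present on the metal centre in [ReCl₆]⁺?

Ligand charges: each chloride is −1. With an overall charge of +1 the rhenium centre must be in the +7 oxidation state.
Group 7 minus oxidation state 7 gives a d⁰ configuration.
In an octahedral field the d⁰ configuration is t₂g⁰e_g⁰, giving 0 unpaired electrons.

0 unpaired electrons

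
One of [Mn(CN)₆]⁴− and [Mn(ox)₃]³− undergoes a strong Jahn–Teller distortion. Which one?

[Mn(CN)₆]⁴−: Each cyanide is −1; balancing the −4 overall charge requires Mn(II). Mn sits in group 7, so the d-electron count is 7 − 2 = 5. Cyanide is a strong-field ligand (high in the spectrochemical series) for a first-row metal, so the complex is low-spin. The d⁵ configuration leaves the e_g set evenly filled (or empty) — no strong Jahn–Teller driving force.
[Mn(ox)₃]³−: Summing ligand charges against the −3 overall charge gives an oxidation state of +3 for manganese. Manganese is a group-7 element; Mn(III) is therefore d⁴. Oxalate is a weak-field ligand for a first-row metal, so the complex is high-spin. The t₂g³e_g¹ (high-spin) configuration has an unevenly filled e_g set; the Jahn–Teller theorem predicts a tetragonal distortion (typically axial elongation) to lift the degeneracy.

[Mn(ox)₃]³−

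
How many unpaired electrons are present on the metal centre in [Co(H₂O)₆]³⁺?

Water is neutral; balancing the +3 overall charge requires Co(III).
Co sits in group 9, so the d-electron count is 9 − 3 = 6.
The spin state decides the count: Co(III) has an exceptionally large octahedral splitting and is low-spin with essentially every ligand except fluoride.
An octahedral low-spin d⁶ ion is t₂g⁶e_g⁰, giving 0 unpaired electrons.

0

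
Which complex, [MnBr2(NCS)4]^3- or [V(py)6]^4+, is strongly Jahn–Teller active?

[MnBr2(NCS)4]^3-

[MnBr2(NCS)4]^3-: Each bromide is −1; each isothiocyanate is −1; balancing the −3 overall charge requires Mn(III). Group 7 minus oxidation state 3 gives a d⁴ configuration. Bromide and isothiocyanate are weak-field ligands for a first-row metal, so the complex is high-spin. The t₂g³e_g¹ (high-spin) configuration has an unevenly filled e_g set; the Jahn–Teller theorem predicts a tetragonal distortion (typically axial elongation) to lift the degeneracy.
[V(py)6]^4+: Pyridine is neutral; balancing the +4 overall charge requires V(IV). V sits in group 5, so the d-electron count is 5 − 4 = 1. The d¹ configuration leaves the e_g set evenly filled (or empty) — no strong Jahn–Teller driving force.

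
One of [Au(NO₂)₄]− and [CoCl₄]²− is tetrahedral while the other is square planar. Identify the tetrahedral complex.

For [Au(NO₂)₄]−: Summing ligand charges against the −1 overall charge gives an oxidation state of +3 for gold. Au sits in group 11, so the d-electron count is 11 − 3 = 8. A 5d d⁸ ion has a large crystal-field splitting; square planar leaves the high-energy d_{x²−y²} orbital empty and maximises CFSE. → square planar.
For [CoCl₄]²−: Each chloride is −1; balancing the −2 overall charge requires Co(II). Cobalt is a group-9 element; Co(II) is therefore d⁷. For a high-spin 3d d⁷ ion with weak-field ligands the small Δₜ gives little square-planar CFSE advantage, so four ligands adopt the sterically favoured tetrahedral geometry. → tetrahedral.

[CoCl₄]²−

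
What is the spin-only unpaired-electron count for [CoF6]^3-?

4 unpaired electrons

Summing ligand charges against the −3 overall charge gives an oxidation state of +3 for cobalt.
Co sits in group 9, so the d-electron count is 9 − 3 = 6.
The spin state decides the count: fluoride is the one ligand weak enough to leave Co(III) high-spin — [CoF₆]³⁻ is the classic exception.
An octahedral high-spin d⁶ ion is t₂g⁴e_g², giving 4 unpaired electrons.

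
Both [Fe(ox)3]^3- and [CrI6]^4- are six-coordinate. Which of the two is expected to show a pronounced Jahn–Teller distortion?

[Fe(ox)3]^3-: Summing ligand charges against the −3 overall charge gives an oxidation state of +3 for iron. Iron is a group-8 element; Fe(III) is therefore d⁵. Oxalate is a weak-field ligand for a first-row metal, so the complex is high-spin. The d⁵ configuration leaves the e_g set evenly filled (or empty) — no strong Jahn–Teller driving force.
[CrI6]^4-: Ligand charges: each iodide is −1. With an overall charge of −4 the chromium centre must be in the +2 oxidation state. Group 6 minus oxidation state 2 gives a d⁴ configuration. Iodide is a weak-field ligand for a first-row metal, so the complex is high-spin. The t₂g³e_g¹ (high-spin) configuration has an unevenly filled e_g set; the Jahn–Teller theorem predicts a tetragonal distortion (typically axial elongation) to lift the degeneracy.

[CrI6]^4-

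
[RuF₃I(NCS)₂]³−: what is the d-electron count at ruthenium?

d⁵

Each fluoride is −1; each iodide is −1; each isothiocyanate is −1; balancing the −3 overall charge requires Ru(III).
Group 8 minus oxidation state 3 gives a d⁵ configuration.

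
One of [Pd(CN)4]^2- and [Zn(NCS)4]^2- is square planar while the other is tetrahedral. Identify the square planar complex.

[Pd(CN)4]^2-

For [Pd(CN)4]^2-: Ligand charges: each cyanide is −1. With an overall charge of −2 the palladium centre must be in the +2 oxidation state. Pd sits in group 10, so the d-electron count is 10 − 2 = 8. A 4d d⁸ ion has a large crystal-field splitting; square planar leaves the high-energy d_{x²−y²} orbital empty and maximises CFSE. → square planar.
For [Zn(NCS)4]^2-: Summing ligand charges against the −2 overall charge gives an oxidation state of +2 for zinc. Zn sits in group 12, so the d-electron count is 12 − 2 = 10. A d¹⁰ ion has no crystal-field stabilisation preference between square planar and tetrahedral, so four ligands adopt the sterically favoured tetrahedral geometry. → tetrahedral.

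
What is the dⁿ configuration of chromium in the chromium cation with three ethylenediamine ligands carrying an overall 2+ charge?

Summing ligand charges against the +2 overall charge gives an oxidation state of +2 for chromium.
Group 6 minus oxidation state 2 gives a d⁴ configuration.

d4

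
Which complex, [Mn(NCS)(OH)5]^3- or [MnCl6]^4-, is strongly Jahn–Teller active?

[Mn(NCS)(OH)5]^3-

[Mn(NCS)(OH)5]^3-: Each isothiocyanate is −1; each hydroxide is −1; balancing the −3 overall charge requires Mn(III). Mn sits in group 7, so the d-electron count is 7 − 3 = 4. Hydroxide and isothiocyanate are weak-field ligands for a first-row metal, so the complex is high-spin. The t₂g³e_g¹ (high-spin) configuration has an unevenly filled e_g set; the Jahn–Teller theorem predicts a tetragonal distortion (typically axial elongation) to lift the degeneracy.
[MnCl6]^4-: Each chloride is −1; balancing the −4 overall charge requires Mn(II). Group 7 minus oxidation state 2 gives a d⁵ configuration. Chloride is a weak-field ligand for a first-row metal, so the complex is high-spin. The d⁵ configuration leaves the e_g set evenly filled (or empty) — no strong Jahn–Teller driving force.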